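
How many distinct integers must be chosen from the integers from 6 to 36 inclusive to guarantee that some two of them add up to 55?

23

Two chosen integers sum to 55 exactly when both halves of some pair {x, 55−x} with 19 ≤ x ≤ 55−x ≤ 36 are chosen — 9 such pairs.
The remaining 13 elements (those with no distinct partner in range) can never complete a 55-sum, so the worst case takes all of them and one from each pair: 13 + 9 = 22.
By pigeonhole, the 23rd integer has to be the second member of some pair, so 22 + 1 = 23.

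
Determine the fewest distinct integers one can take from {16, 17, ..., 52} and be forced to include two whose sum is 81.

Group the elements by complementary pair {x, 81−x}: {29,52}, {30,51}, {31,50}, …, giving 12 two-element pairs and 13 integers whose partner 81−x falls outside [16,52].
By pigeonhole, treating each of those 25 groups as a pigeonhole, one can pick one integer per group — 25 integers — with no two summing to 81.
The 26th integer lands in an occupied pair, forcing a sum of 81.

26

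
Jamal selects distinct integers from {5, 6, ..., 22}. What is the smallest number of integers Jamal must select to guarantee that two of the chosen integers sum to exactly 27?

10

A set avoiding the sum 27 can contain at most one of each pair {x, 27−x}.
The integers 14, …, 22 (9 of them) are such a set: any two sum to at least 14+15 = 29 > 27.
Any 10th integer completes one of the 9 pairs, so 10 choices force a sum of 27.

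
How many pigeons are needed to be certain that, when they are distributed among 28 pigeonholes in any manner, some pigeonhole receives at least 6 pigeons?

141

With 140 pigeons one could put exactly 5 in each of the 28 pigeonholes, and no pigeonhole would reach 6.
By pigeonhole, one more pigeon must land in a pigeonhole that already has 5, giving it 6.
So 28 × 5 + 1 = 141 pigeons are required.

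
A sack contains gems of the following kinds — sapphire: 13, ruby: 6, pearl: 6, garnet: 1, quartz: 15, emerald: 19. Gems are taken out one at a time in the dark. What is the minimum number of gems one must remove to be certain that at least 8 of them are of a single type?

35

An adversary could hand out at most 7 gems per type (ruby, pearl, garnet run out sooner): 7 + 6 + 6 + 1 + 7 + 7 = 34 gems and still no type has 8.
One more gem lands in a type already at 7, so 35 draws are enough and 34 are not.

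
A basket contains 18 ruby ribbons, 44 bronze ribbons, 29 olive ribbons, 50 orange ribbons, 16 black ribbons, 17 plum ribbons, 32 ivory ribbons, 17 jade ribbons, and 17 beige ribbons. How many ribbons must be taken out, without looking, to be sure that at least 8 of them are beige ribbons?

231

In the worst case for collecting beige ribbons, every non-beige ribbon comes out first.
There are 18 + 44 + 29 + 50 + 16 + 17 + 32 + 17 = 223 non-beige ribbons altogether.
After those, each further ribbon must be beige, so 223 + 8 = 231 draws guarantee 8 beige ribbons.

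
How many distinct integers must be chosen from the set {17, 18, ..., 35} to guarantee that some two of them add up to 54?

12

Two chosen integers sum to 54 exactly when both halves of some pair {x, 54−x} with 19 ≤ x ≤ 54−x ≤ 35 are chosen — 8 such pairs.
The remaining 3 elements (those with no distinct partner in range) can never complete a 54-sum, so the worst case takes all of them and one from each pair: 3 + 8 = 11.
By the pigeonhole principle, the 12th integer has to be the second member of some pair, so 11 + 1 = 12.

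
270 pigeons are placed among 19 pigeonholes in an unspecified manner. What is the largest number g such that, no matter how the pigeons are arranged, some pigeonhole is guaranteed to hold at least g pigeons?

15

The 19 pigeonholes are the holes and the 270 pigeons are the pigeons.
If every pigeonhole held at most 14 pigeons, the total would be at most 19 × 14 = 266, which is less than 270.
So some pigeonhole holds at least ⌈270/19⌉ = 15 pigeons.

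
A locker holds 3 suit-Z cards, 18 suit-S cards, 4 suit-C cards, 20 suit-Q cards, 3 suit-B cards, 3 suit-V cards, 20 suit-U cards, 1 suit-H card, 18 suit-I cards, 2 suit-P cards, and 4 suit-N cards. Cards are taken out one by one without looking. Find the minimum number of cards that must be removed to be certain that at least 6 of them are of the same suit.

By the pigeonhole principle, the 11 suits are the holes; the cards drawn are the pigeons.
To avoid 6 of any one suit, the worst case takes at most 5 of each suit, or every card of a suit that has fewer than 5.
That gives 3 + 5 + 4 + 5 + 3 + 3 + 5 + 1 + 5 + 2 + 4 = 40 cards with no suit reaching 6.
The next card forces some suit to 6, so 40 + 1 = 41.

41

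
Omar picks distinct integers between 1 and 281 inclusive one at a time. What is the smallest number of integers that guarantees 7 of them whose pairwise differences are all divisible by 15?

Integers whose pairwise differences are multiples of 15 are exactly those sharing a remainder mod 15. The 15 residue classes mod 15 are the pigeonholes.
With 90 integers one could put 6 in each residue class and have no class reach 7.
The 91st integer pushes some class to 7, so 15·6 + 1 = 91.

91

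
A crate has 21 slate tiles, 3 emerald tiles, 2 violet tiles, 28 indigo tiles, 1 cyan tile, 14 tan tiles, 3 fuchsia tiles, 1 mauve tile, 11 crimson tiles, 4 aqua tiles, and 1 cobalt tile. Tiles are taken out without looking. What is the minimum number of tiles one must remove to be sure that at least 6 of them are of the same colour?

The 11 colours are the holes; the tiles drawn are the pigeons.
To avoid 6 of any one colour, the worst case takes at most 5 of each colour, or every tile of a colour that has fewer than 5.
That gives 5 + 3 + 2 + 5 + 1 + 5 + 3 + 1 + 5 + 4 + 1 = 35 tiles with no colour reaching 6.
The next tile forces some colour to 6, so 35 + 1 = 36.

36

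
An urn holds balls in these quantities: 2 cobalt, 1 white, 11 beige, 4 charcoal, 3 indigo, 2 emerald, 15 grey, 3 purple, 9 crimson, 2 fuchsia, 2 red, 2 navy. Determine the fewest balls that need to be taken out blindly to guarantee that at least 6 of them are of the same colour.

37

The 12 colours are the holes; the balls drawn are the pigeons.
To avoid 6 of any one colour, the worst case takes at most 5 of each colour, or every ball of a colour that has fewer than 5.
That gives 2 + 1 + 5 + 4 + 3 + 2 + 5 + 3 + 5 + 2 + 2 + 2 = 36 balls with no colour reaching 6.
The next ball forces some colour to 6, so 36 + 1 = 37.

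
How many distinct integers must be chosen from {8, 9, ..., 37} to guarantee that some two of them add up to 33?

22

Two chosen integers sum to 33 exactly when both halves of some pair {x, 33−x} with 8 ≤ x ≤ 33−x ≤ 25 are chosen — 9 such pairs.
The remaining 12 elements (those with no distinct partner in range) can never complete a 33-sum, so the worst case takes all of them and one from each pair: 12 + 9 = 21.
By the pigeonhole principle, the 22nd integer has to be the second member of some pair, so 21 + 1 = 22.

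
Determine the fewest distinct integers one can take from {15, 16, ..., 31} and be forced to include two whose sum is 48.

11

Two chosen integers sum to 48 exactly when both halves of some pair {x, 48−x} with 17 ≤ x ≤ 48−x ≤ 31 are chosen — 7 such pairs.
The remaining 3 elements (those with no distinct partner in range) can never complete a 48-sum, so the worst case takes all of them and one from each pair: 3 + 7 = 10.
Pigeonhole: the 11th integer has to be the second member of some pair, so 10 + 1 = 11.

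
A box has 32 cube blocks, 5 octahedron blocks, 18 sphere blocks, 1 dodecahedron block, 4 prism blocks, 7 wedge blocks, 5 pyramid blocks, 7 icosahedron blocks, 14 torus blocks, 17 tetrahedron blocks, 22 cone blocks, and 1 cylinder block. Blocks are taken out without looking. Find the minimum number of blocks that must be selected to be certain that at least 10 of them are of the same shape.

By pigeonhole, put each drawn block into a box by shape. The largest draw with every box below 10 takes min(count, 9) from each shape; shapes with fewer than 9 contribute all they have.
Σ min(cᵢ, 9) = 9 + 5 + 9 + 1 + 4 + 7 + 5 + 7 + 9 + 9 + 9 + 1 = 75.
Draw number 75 + 1 = 76 must push one box to 10.

76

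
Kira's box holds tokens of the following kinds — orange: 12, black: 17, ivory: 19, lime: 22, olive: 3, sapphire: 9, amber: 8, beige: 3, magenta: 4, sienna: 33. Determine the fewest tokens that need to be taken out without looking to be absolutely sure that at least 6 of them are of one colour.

An adversary could hand out at most 5 tokens per colour (olive, beige, magenta run out sooner): 5 + 5 + 5 + 5 + 3 + 5 + 5 + 3 + 4 + 5 = 45 tokens and still no colour has 6.
By the pigeonhole principle, one more token lands in a colour already at 5, so 46 draws are enough and 45 are not.

46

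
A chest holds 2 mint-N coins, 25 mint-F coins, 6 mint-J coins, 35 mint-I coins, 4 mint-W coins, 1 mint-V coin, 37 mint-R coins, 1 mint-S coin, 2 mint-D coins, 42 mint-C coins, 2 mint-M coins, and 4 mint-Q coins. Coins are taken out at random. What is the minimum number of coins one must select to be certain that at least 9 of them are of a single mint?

55

By pigeonhole, the 12 mints are the holes; the coins drawn are the pigeons.
To avoid 9 of any one mint, the worst case takes at most 8 of each mint, or every coin of a mint that has fewer than 8.
That gives 2 + 8 + 6 + 8 + 4 + 1 + 8 + 1 + 2 + 8 + 2 + 4 = 54 coins with no mint reaching 9.
The next coin forces some mint to 9, so 54 + 1 = 55.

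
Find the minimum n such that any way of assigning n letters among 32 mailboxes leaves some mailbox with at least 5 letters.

129

With 128 letters one could put exactly 4 in each of the 32 mailboxes, and no mailbox would reach 5.
Pigeonhole: one more letter must land in a mailbox that already has 4, giving it 5.
So 32 × 4 + 1 = 129 letters are required.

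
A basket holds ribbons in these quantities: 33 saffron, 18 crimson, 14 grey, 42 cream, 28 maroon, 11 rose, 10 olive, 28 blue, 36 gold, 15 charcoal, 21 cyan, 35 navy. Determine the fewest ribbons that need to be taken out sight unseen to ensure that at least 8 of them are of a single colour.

By pigeonhole, put each drawn ribbon into a box by colour. The largest draw with every box below 8 takes min(count, 7) from each colour.
Σ min(cᵢ, 7) = 7 + 7 + 7 + 7 + 7 + 7 + 7 + 7 + 7 + 7 + 7 + 7 = 84.
Draw number 84 + 1 = 85 must push one box to 8.

85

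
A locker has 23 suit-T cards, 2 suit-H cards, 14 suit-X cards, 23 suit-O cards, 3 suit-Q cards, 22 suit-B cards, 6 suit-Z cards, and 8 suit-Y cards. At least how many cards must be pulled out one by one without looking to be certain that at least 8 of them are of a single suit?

47

By pigeonhole, put each drawn card into a box by suit. The largest draw with every box below 8 takes min(count, 7) from each suit; suits with fewer than 7 contribute all they have.
Σ min(cᵢ, 7) = 7 + 2 + 7 + 7 + 3 + 7 + 6 + 7 = 46.
Draw number 46 + 1 = 47 must push one box to 8.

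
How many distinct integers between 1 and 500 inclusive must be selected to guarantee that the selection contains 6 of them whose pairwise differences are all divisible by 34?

Integers whose pairwise differences are multiples of 34 are exactly those sharing a remainder mod 34. The 34 residue classes mod 34 are the pigeonholes.
With 170 integers one could put 5 in each residue class and have no class reach 6.
The 171st integer pushes some class to 6, so 34·5 + 1 = 171.

171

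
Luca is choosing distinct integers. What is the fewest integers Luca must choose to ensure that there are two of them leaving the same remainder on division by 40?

41

The 40 residue classes mod 40 are the pigeonholes.
With 40 integers one could put 1 in each residue class and have no class reach 2.
The 41st integer pushes some class to 2, so 40·1 + 1 = 41.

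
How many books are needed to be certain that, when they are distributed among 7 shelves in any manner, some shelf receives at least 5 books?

29

With 28 books one could put exactly 4 in each of the 7 shelves, and no shelf would reach 5.
By pigeonhole, one more book must land in a shelf that already has 4, giving it 5.
So 7 × 4 + 1 = 29 books are required.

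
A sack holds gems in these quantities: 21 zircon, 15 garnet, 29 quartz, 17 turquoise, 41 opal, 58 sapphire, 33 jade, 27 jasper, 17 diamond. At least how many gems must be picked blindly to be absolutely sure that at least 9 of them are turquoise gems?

250

In the worst case for collecting turquoise gems, every non-turquoise gem comes out first.
There are 21 + 15 + 29 + 41 + 58 + 33 + 27 + 17 = 241 non-turquoise gems altogether.
After those, each further gem must be turquoise, so 241 + 9 = 250 draws guarantee 9 turquoise gems.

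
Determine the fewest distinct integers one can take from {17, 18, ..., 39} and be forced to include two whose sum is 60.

Two chosen integers sum to 60 exactly when both halves of some pair {x, 60−x} with 21 ≤ x ≤ 60−x ≤ 39 are chosen — 9 such pairs.
The remaining 5 elements (those with no distinct partner in range) can never complete a 60-sum, so the worst case takes all of them and one from each pair: 5 + 9 = 14.
By the pigeonhole principle, the 15th integer has to be the second member of some pair, so 14 + 1 = 15.

15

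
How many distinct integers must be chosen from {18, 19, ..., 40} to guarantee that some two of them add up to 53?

15

A set avoiding the sum 53 can contain at most one of each pair {x, 53−x}, plus the 5 elements whose complement lies outside the range.
The integers 27, …, 40 (14 of them) are such a set: any two sum to at least 27+28 = 55 > 53.
By pigeonhole, any 15th integer completes one of the 9 pairs, so 15 choices force a sum of 53.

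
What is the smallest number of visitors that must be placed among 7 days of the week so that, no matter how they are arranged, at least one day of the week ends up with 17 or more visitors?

With 112 visitors one could put exactly 16 in each of the 7 days of the week, and no day of the week would reach 17.
Pigeonhole: one more visitor must land in a day of the week that already has 16, giving it 17.
So 7 × 16 + 1 = 113 visitors are required.

113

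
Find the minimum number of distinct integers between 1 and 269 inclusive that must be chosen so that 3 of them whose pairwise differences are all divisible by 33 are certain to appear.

67

Integers whose pairwise differences are multiples of 33 are exactly those sharing a remainder mod 33. By the pigeonhole principle, the 33 residue classes mod 33 are the pigeonholes.
With 66 integers one could put 2 in each residue class and have no class reach 3.
The 67th integer pushes some class to 3, so 33·2 + 1 = 67.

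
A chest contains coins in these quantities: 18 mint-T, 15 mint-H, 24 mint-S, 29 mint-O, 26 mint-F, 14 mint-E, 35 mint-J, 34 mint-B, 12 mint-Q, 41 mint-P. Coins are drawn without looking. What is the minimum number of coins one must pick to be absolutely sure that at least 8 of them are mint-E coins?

242

In the worst case for collecting mint-E coins, every non-mint-E coin comes out first.
There are 18 + 15 + 24 + 29 + 26 + 35 + 34 + 12 + 41 = 234 non-mint-E coins altogether.
After those, each further coin must be mint-E, so 234 + 8 = 242 draws guarantee 8 mint-E coins.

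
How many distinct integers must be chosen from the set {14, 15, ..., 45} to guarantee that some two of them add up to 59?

Two chosen integers sum to 59 exactly when both halves of some pair {x, 59−x} with 14 ≤ x ≤ 59−x ≤ 45 are chosen — 16 such pairs.
Every element belongs to one of those pairs, so the worst case picks one from each: 16 integers.
Pigeonhole: the 17th integer has to be the second member of some pair, so 16 + 1 = 17.

17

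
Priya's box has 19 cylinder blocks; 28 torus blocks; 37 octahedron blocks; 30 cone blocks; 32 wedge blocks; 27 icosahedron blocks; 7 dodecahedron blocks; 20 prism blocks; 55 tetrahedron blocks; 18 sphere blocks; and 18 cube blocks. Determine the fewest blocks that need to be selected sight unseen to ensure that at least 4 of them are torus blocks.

267

In the worst case for collecting torus blocks, every non-torus block comes out first.
There are 19 + 37 + 30 + 32 + 27 + 7 + 20 + 55 + 18 + 18 = 263 non-torus blocks altogether.
After those, each further block must be torus, so 263 + 4 = 267 draws guarantee 4 torus blocks.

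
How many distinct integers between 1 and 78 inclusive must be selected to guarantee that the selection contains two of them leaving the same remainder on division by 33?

34

By pigeonhole, the 33 residue classes mod 33 are the pigeonholes.
With 33 integers one could put 1 in each residue class and have no class reach 2.
The 34th integer pushes some class to 2, so 33·1 + 1 = 34.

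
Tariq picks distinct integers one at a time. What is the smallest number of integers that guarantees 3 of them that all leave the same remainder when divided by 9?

By the pigeonhole principle, the 9 residue classes mod 9 are the pigeonholes.
With 18 integers one could put 2 in each residue class and have no class reach 3.
The 19th integer pushes some class to 3, so 9·2 + 1 = 19.

19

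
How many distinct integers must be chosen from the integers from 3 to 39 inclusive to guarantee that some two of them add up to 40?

21

Group the elements by complementary pair {x, 40−x}: {3,37}, {4,36}, {5,35}, …, giving 17 two-element pairs, the single value 20 (it cannot pair with itself since the integers are distinct), and 2 integers whose partner 40−x falls outside [3,39].
Treating each of those 20 groups as a pigeonhole, one can pick one integer per group — 20 integers — with no two summing to 40.
The 21st integer lands in an occupied pair, forcing a sum of 40.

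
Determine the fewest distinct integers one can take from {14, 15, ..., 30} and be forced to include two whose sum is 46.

11

A set avoiding the sum 46 can contain at most one of each pair {x, 46−x}, plus the 3 elements whose complement lies outside the range or equal to its own complement.
The integers 14, …, 23 (10 of them) are such a set: any two sum to at least 14+15 = 29 and at most 22+23 = 45 < 46.
Any 11th integer completes one of the 7 pairs, so 11 choices force a sum of 46.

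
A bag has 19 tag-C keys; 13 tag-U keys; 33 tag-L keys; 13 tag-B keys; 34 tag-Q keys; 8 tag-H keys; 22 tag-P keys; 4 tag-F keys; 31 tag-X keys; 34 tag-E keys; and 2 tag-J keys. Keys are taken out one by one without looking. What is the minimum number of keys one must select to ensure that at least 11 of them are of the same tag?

95

An adversary could hand out at most 10 keys per tag (tag-H, tag-F, tag-J run out sooner): 10 + 10 + 10 + 10 + 10 + 8 + 10 + 4 + 10 + 10 + 2 = 94 keys and still no tag has 11.
By pigeonhole, one more key lands in a tag already at 10, so 95 draws are enough and 94 are not.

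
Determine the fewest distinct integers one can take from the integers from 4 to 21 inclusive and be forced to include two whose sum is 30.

Two chosen integers sum to 30 exactly when both halves of some pair {x, 30−x} with 9 ≤ x ≤ 30−x ≤ 21 are chosen — 6 such pairs.
The remaining 6 elements (those with no distinct partner in range) can never complete a 30-sum, so the worst case takes all of them and one from each pair: 6 + 6 = 12.
The 13th integer has to be the second member of some pair, so 12 + 1 = 13.

13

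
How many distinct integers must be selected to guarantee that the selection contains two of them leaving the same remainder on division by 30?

31

The 30 residue classes mod 30 are the pigeonholes.
With 30 integers one could put 1 in each residue class and have no class reach 2.
The 31st integer pushes some class to 2, so 30·1 + 1 = 31.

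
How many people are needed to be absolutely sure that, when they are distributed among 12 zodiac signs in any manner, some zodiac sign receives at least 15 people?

169

With 168 people one could put exactly 14 in each of the 12 zodiac signs, and no zodiac sign would reach 15.
One more person must land in a zodiac sign that already has 14, giving it 15.
So 12 × 14 + 1 = 169 people are required.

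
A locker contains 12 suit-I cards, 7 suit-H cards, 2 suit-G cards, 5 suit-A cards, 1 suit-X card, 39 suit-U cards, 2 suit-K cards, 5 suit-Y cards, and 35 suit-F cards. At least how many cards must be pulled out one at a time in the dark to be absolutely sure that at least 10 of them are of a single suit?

50

An adversary could hand out at most 9 cards per suit (6 suits run out sooner): 9 + 7 + 2 + 5 + 1 + 9 + 2 + 5 + 9 = 49 cards and still no suit has 10.
One more card lands in a suit already at 9, so 50 draws are enough and 49 are not.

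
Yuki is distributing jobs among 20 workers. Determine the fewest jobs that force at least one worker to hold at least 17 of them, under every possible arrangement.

321

With 320 jobs one could put exactly 16 in each of the 20 workers, and no worker would reach 17.
By pigeonhole, one more job must land in a worker that already has 16, giving it 17.
So 20 × 16 + 1 = 321 jobs are required.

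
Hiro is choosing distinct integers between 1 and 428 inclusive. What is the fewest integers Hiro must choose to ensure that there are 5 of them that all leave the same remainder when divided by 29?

By pigeonhole, the 29 residue classes mod 29 are the pigeonholes.
With 116 integers one could put 4 in each residue class and have no class reach 5.
The 117th integer pushes some class to 5, so 29·4 + 1 = 117.

117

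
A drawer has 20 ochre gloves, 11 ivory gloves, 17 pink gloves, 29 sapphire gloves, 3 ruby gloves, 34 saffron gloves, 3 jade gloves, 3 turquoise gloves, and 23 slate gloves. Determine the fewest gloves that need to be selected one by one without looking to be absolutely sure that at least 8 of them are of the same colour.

By pigeonhole, the 9 colours are the holes; the gloves drawn are the pigeons.
To avoid 8 of any one colour, the worst case takes at most 7 of each colour, or every glove of a colour that has fewer than 7.
That gives 7 + 7 + 7 + 7 + 3 + 7 + 3 + 3 + 7 = 51 gloves with no colour reaching 8.
The next glove forces some colour to 8, so 51 + 1 = 52.

52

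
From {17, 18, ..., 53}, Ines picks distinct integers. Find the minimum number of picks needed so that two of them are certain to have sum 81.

25

Two chosen integers sum to 81 exactly when both halves of some pair {x, 81−x} with 28 ≤ x ≤ 81−x ≤ 53 are chosen — 13 such pairs.
The remaining 11 elements (those with no distinct partner in range) can never complete a 81-sum, so the worst case takes all of them and one from each pair: 11 + 13 = 24.
By pigeonhole, the 25th integer has to be the second member of some pair, so 24 + 1 = 25.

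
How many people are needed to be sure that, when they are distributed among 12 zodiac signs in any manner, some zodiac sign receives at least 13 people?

145

With 144 people one could put exactly 12 in each of the 12 zodiac signs, and no zodiac sign would reach 13.
One more person must land in a zodiac sign that already has 12, giving it 13.
So 12 × 12 + 1 = 145 people are required.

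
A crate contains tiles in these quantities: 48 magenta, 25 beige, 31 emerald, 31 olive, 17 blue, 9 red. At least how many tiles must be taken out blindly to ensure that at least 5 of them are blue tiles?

149

In the worst case for collecting blue tiles, every non-blue tile comes out first.
There are 48 + 25 + 31 + 31 + 9 = 144 non-blue tiles altogether.
After those, each further tile must be blue, so 144 + 5 = 149 draws guarantee 5 blue tiles.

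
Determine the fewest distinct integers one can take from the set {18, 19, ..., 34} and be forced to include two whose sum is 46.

13

Group the elements by complementary pair {x, 46−x}: {18,28}, {19,27}, {20,26}, …, giving 5 two-element pairs, the single value 23 (it cannot pair with itself since the integers are distinct), and 6 integers whose partner 46−x falls outside [18,34].
By the pigeonhole principle, treating each of those 12 groups as a pigeonhole, one can pick one integer per group — 12 integers — with no two summing to 46.
The 13th integer lands in an occupied pair, forcing a sum of 46.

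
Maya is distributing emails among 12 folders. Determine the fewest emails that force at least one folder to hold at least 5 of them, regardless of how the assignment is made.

With 48 emails one could put exactly 4 in each of the 12 folders, and no folder would reach 5.
By pigeonhole, one more email must land in a folder that already has 4, giving it 5.
So 12 × 4 + 1 = 49 emails are required.

49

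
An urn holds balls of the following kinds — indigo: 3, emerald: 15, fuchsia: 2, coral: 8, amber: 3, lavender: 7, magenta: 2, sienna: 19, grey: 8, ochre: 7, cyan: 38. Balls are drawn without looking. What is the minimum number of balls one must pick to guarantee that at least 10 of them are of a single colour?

Put each drawn ball into a box by colour. The largest draw with every box below 10 takes min(count, 9) from each colour; colours with fewer than 9 contribute all they have.
Σ min(cᵢ, 9) = 3 + 9 + 2 + 8 + 3 + 7 + 2 + 9 + 8 + 7 + 9 = 67.
Draw number 67 + 1 = 68 must push one box to 10.

68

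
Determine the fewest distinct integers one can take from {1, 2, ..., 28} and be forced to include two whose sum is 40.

21

Group the elements by complementary pair {x, 40−x}: {12,28}, {13,27}, {14,26}, …, giving 8 two-element pairs, the single value 20 (it cannot pair with itself since the integers are distinct), and 11 integers whose partner 40−x falls outside [1,28].
Treating each of those 20 groups as a pigeonhole, one can pick one integer per group — 20 integers — with no two summing to 40.
The 21st integer lands in an occupied pair, forcing a sum of 40.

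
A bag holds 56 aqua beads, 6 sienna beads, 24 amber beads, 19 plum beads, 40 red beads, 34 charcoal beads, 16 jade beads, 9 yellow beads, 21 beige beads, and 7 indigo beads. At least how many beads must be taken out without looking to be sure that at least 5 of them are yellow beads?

In the worst case for collecting yellow beads, every non-yellow bead comes out first.
There are 56 + 6 + 24 + 19 + 40 + 34 + 16 + 21 + 7 = 223 non-yellow beads altogether.
After those, each further bead must be yellow, so 223 + 5 = 228 draws guarantee 5 yellow beads.

228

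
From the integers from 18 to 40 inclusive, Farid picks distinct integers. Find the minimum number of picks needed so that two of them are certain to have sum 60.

Group the elements by complementary pair {x, 60−x}: {20,40}, {21,39}, {22,38}, …, giving 10 two-element pairs, the single value 30 (it cannot pair with itself since the integers are distinct), and 2 integers whose partner 60−x falls outside [18,40].
Treating each of those 13 groups as a pigeonhole, one can pick one integer per group — 13 integers — with no two summing to 60.
The 14th integer lands in an occupied pair, forcing a sum of 60.

14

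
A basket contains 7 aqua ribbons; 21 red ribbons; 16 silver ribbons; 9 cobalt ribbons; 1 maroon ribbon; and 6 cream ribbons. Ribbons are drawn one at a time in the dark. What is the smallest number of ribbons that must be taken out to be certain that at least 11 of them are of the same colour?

44

An adversary could hand out at most 10 ribbons per colour (4 colours run out sooner): 7 + 10 + 10 + 9 + 1 + 6 = 43 ribbons and still no colour has 11.
By pigeonhole, one more ribbon lands in a colour already at 10, so 44 draws are enough and 43 are not.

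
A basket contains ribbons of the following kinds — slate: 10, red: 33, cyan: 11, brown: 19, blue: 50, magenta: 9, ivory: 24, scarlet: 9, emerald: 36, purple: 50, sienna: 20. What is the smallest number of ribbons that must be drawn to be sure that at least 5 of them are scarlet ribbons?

267

In the worst case for collecting scarlet ribbons, every non-scarlet ribbon comes out first.
There are 10 + 33 + 11 + 19 + 50 + 9 + 24 + 36 + 50 + 20 = 262 non-scarlet ribbons altogether.
After those, each further ribbon must be scarlet, so 262 + 5 = 267 draws guarantee 5 scarlet ribbons.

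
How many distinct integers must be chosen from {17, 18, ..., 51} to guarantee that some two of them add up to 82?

26

Group the elements by complementary pair {x, 82−x}: {31,51}, {32,50}, {33,49}, …, giving 10 two-element pairs, the single value 41 (it cannot pair with itself since the integers are distinct), and 14 integers whose partner 82−x falls outside [17,51].
By the pigeonhole principle, treating each of those 25 groups as a pigeonhole, one can pick one integer per group — 25 integers — with no two summing to 82.
The 26th integer lands in an occupied pair, forcing a sum of 82.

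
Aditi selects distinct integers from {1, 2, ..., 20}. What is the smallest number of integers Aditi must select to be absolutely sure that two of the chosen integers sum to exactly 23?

Two chosen integers sum to 23 exactly when both halves of some pair {x, 23−x} with 3 ≤ x ≤ 23−x ≤ 20 are chosen — 9 such pairs.
The remaining 2 elements (those with no distinct partner in range) can never complete a 23-sum, so the worst case takes all of them and one from each pair: 2 + 9 = 11.
Pigeonhole: the 12th integer has to be the second member of some pair, so 11 + 1 = 12.

12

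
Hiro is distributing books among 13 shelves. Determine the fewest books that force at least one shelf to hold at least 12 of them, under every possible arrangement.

144

With 143 books one could put exactly 11 in each of the 13 shelves, and no shelf would reach 12.
One more book must land in a shelf that already has 11, giving it 12.
So 13 × 11 + 1 = 144 books are required.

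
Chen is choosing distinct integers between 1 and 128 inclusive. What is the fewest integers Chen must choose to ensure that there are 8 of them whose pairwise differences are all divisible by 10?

71

Integers whose pairwise differences are multiples of 10 are exactly those sharing a remainder mod 10. The 10 residue classes mod 10 are the pigeonholes.
With 70 integers one could put 7 in each residue class and have no class reach 8.
The 71st integer pushes some class to 8, so 10·7 + 1 = 71.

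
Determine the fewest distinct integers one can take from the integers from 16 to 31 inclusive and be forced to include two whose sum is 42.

12

Group the elements by complementary pair {x, 42−x}: {16,26}, {17,25}, {18,24}, …, giving 5 two-element pairs; the single value 21 (it cannot pair with itself since the integers are distinct); and 5 integers whose partner 42−x falls outside [16,31].
By the pigeonhole principle, treating each of those 11 groups as a pigeonhole, one can pick one integer per group — 11 integers — with no two summing to 42.
The 12th integer lands in an occupied pair, forcing a sum of 42.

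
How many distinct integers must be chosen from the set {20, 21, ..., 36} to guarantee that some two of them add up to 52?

12

Two chosen integers sum to 52 exactly when both halves of some pair {x, 52−x} with 20 ≤ x ≤ 52−x ≤ 32 are chosen — 6 such pairs.
The remaining 5 elements (those with no distinct partner in range) can never complete a 52-sum, so the worst case takes all of them and one from each pair: 5 + 6 = 11.
The 12th integer has to be the second member of some pair, so 11 + 1 = 12.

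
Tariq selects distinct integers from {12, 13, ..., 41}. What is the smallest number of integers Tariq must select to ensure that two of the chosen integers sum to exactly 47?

19

Group the elements by complementary pair {x, 47−x}: {12,35}, {13,34}, {14,33}, …, giving 12 two-element pairs and 6 integers whose partner 47−x falls outside [12,41].
Pigeonhole: treating each of those 18 groups as a pigeonhole, one can pick one integer per group — 18 integers — with no two summing to 47.
The 19th integer lands in an occupied pair, forcing a sum of 47.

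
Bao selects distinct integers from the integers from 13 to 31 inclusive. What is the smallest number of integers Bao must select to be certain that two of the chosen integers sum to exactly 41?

12

Group the elements by complementary pair {x, 41−x}: {13,28}, {14,27}, {15,26}, …, giving 8 two-element pairs and 3 integers whose partner 41−x falls outside [13,31].
By pigeonhole, treating each of those 11 groups as a pigeonhole, one can pick one integer per group — 11 integers — with no two summing to 41.
The 12th integer lands in an occupied pair, forcing a sum of 41.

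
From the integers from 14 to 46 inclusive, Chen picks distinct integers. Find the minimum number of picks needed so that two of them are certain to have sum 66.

A set avoiding the sum 66 can contain at most one of each pair {x, 66−x}, plus the 7 elements whose complement lies outside the range or equal to its own complement.
The integers 14, …, 33 (20 of them) are such a set: any two sum to at least 14+15 = 29 and at most 32+33 = 65 < 66.
Any 21st integer completes one of the 13 pairs, so 21 choices force a sum of 66.

21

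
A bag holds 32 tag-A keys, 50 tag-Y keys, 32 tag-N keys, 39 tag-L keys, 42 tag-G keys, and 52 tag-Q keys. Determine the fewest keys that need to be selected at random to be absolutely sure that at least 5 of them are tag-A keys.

In the worst case for collecting tag-A keys, every non-tag-A key comes out first.
There are 50 + 32 + 39 + 42 + 52 = 215 non-tag-A keys altogether.
After those, each further key must be tag-A, so 215 + 5 = 220 draws guarantee 5 tag-A keys.

220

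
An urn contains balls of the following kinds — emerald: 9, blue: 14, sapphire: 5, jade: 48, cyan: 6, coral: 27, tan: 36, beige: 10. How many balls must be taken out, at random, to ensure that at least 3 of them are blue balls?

144

In the worst case for collecting blue balls, every non-blue ball comes out first.
There are 9 + 5 + 48 + 6 + 27 + 36 + 10 = 141 non-blue balls altogether.
After those, each further ball must be blue, so 141 + 3 = 144 draws guarantee 3 blue balls.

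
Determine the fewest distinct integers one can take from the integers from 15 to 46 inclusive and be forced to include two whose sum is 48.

Group the elements by complementary pair {x, 48−x}: {15,33}, {16,32}, {17,31}, …, giving 9 two-element pairs, the single value 24 (it cannot pair with itself since the integers are distinct), and 13 integers whose partner 48−x falls outside [15,46].
Treating each of those 23 groups as a pigeonhole, one can pick one integer per group — 23 integers — with no two summing to 48.
The 24th integer lands in an occupied pair, forcing a sum of 48.

24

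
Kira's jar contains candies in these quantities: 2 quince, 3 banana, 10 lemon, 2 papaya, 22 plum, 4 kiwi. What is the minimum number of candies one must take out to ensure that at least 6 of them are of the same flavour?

By pigeonhole, put each drawn candy into a box by flavour. The largest draw with every box below 6 takes min(count, 5) from each flavour; flavours with fewer than 5 contribute all they have.
Σ min(cᵢ, 5) = 2 + 3 + 5 + 2 + 5 + 4 = 21.
Draw number 21 + 1 = 22 must push one box to 6.

22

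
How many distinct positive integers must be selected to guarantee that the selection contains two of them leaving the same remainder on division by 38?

The 38 residue classes mod 38 are the pigeonholes.
With 38 integers one could put 1 in each residue class and have no class reach 2.
The 39th integer pushes some class to 2, so 38·1 + 1 = 39.

39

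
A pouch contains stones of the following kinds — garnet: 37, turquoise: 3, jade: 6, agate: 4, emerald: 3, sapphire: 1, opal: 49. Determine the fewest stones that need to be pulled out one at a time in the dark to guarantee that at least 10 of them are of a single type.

Pigeonhole: the 7 types are the holes; the stones drawn are the pigeons.
To avoid 10 of any one type, the worst case takes at most 9 of each type, or every stone of a type that has fewer than 9.
That gives 9 + 3 + 6 + 4 + 3 + 1 + 9 = 35 stones with no type reaching 10.
The next stone forces some type to 10, so 35 + 1 = 36.

36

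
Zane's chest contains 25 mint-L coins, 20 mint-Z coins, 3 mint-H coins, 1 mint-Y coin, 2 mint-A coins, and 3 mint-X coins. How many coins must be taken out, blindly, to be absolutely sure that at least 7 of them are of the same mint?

22

An adversary could hand out at most 6 coins per mint (4 mints run out sooner): 6 + 6 + 3 + 1 + 2 + 3 = 21 coins and still no mint has 7.
By the pigeonhole principle, one more coin lands in a mint already at 6, so 22 draws are enough and 21 are not.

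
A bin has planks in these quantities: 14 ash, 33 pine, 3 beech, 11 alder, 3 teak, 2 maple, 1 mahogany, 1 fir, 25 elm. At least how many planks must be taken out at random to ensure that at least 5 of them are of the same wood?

By the pigeonhole principle, the 9 woods are the holes; the planks drawn are the pigeons.
To avoid 5 of any one wood, the worst case takes at most 4 of each wood, or every plank of a wood that has fewer than 4.
That gives 4 + 4 + 3 + 4 + 3 + 2 + 1 + 1 + 4 = 26 planks with no wood reaching 5.
The next plank forces some wood to 5, so 26 + 1 = 27.

27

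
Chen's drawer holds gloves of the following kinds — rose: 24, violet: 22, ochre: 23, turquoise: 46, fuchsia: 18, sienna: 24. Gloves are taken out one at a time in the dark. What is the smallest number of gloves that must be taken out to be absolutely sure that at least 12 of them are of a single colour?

67

Pigeonhole: the 6 colours are the holes; the gloves drawn are the pigeons.
To avoid 12 of any one colour, the worst case takes at most 11 of each colour.
That gives 11 + 11 + 11 + 11 + 11 + 11 = 66 gloves with no colour reaching 12.
The next glove forces some colour to 12, so 66 + 1 = 67.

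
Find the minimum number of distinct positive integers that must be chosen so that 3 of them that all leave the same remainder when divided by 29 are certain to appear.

59

The 29 residue classes mod 29 are the pigeonholes.
With 58 integers one could put 2 in each residue class and have no class reach 3.
The 59th integer pushes some class to 3, so 29·2 + 1 = 59.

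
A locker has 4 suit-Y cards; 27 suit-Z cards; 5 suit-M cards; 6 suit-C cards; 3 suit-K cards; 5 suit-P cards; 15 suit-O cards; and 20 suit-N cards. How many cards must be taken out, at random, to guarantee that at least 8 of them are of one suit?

Put each drawn card into a box by suit. The largest draw with every box below 8 takes min(count, 7) from each suit; suits with fewer than 7 contribute all they have.
Σ min(cᵢ, 7) = 4 + 7 + 5 + 6 + 3 + 5 + 7 + 7 = 44.
Draw number 44 + 1 = 45 must push one box to 8.

45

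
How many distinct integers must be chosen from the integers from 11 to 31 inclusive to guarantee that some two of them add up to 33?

Two chosen integers sum to 33 exactly when both halves of some pair {x, 33−x} with 11 ≤ x ≤ 33−x ≤ 22 are chosen — 6 such pairs.
The remaining 9 elements (those with no distinct partner in range) can never complete a 33-sum, so the worst case takes all of them and one from each pair: 9 + 6 = 15.
By pigeonhole, the 16th integer has to be the second member of some pair, so 15 + 1 = 16.

16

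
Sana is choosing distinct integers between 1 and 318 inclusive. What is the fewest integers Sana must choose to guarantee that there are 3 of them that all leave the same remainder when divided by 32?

The 32 residue classes mod 32 are the pigeonholes.
With 64 integers one could put 2 in each residue class and have no class reach 3.
The 65th integer pushes some class to 3, so 32·2 + 1 = 65.

65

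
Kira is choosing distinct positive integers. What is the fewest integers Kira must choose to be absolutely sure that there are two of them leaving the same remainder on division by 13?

By the pigeonhole principle, the 13 residue classes mod 13 are the pigeonholes.
With 13 integers one could put 1 in each residue class and have no class reach 2.
The 14th integer pushes some class to 2, so 13·1 + 1 = 14.

14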